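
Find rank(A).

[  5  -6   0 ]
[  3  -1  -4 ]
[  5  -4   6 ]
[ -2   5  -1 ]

Row reduction:
R2 <- R2 - (3/5)*R1:  [    0  13/5    -4 ]
R3 <- R3 - (1)*R1:  [ 0  2  6 ]
R4 <- R4 - (-2/5)*R1:  [    0  13/5    -1 ]
R3 <- R3 - (10/13)*R2:  [      0       0  118/13 ]
R4 <- R4 - (1)*R2:  [ 0  0  3 ]
R4 <- R4 - (39/118)*R3:  [ 0  0  0 ]
Row echelon form:
[ 5    -6       0 ]
[ 0  13/5      -4 ]
[ 0     0  118/13 ]
[ 0     0       0 ]
Nonzero rows / pivot columns: 3

rank(A) = 3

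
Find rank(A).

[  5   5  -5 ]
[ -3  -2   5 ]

Row reduction:
R2 <- R2 - (-3/5)*R1:  [ 0  1  2 ]
Row echelon form:
[ 5  5  -5 ]
[ 0  1   2 ]
Nonzero rows / pivot columns: 2

rank(A) = 2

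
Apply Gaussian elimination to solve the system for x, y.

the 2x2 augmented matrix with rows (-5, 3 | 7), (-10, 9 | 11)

(-2, -1)

Forward elimination on [A|b]:
R2 <- R2 - (2)*R1:  [  0   3  -3 ]
Row echelon form:
[ -5  3  |   7 ]
[  0  3  |  -3 ]
Back-substitution:
y = (-3) / 3 = -1
x = (7 - (3)*(-1)) / -5 = -2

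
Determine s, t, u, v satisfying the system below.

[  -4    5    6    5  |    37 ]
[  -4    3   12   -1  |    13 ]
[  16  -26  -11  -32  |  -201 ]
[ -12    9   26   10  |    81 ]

(1, 3, 1, 4)

Forward elimination on [A|b]:
R2 <- R2 - (1)*R1:  [   0   -2    6   -6  -24 ]
R3 <- R3 - (-4)*R1:  [   0   -6   13  -12  -53 ]
R4 <- R4 - (3)*R1:  [   0   -6    8   -5  -30 ]
R3 <- R3 - (3)*R2:  [  0   0  -5   6  19 ]
R4 <- R4 - (3)*R2:  [   0    0  -10   13   42 ]
R4 <- R4 - (2)*R3:  [ 0  0  0  1  4 ]
Row echelon form:
[ -4   5   6   5  |   37 ]
[  0  -2   6  -6  |  -24 ]
[  0   0  -5   6  |   19 ]
[  0   0   0   1  |    4 ]
Back-substitution:
v = (4) / 1 = 4
u = (19 - (6)*(4)) / -5 = 1
t = (-24 - (6)*(1) - (-6)*(4)) / -2 = 3
s = (37 - (5)*(3) - (6)*(1) - (5)*(4)) / -4 = 1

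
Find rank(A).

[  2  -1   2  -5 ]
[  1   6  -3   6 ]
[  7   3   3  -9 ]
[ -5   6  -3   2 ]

rank(A) = 3

Row reduction:
R2 <- R2 - (1/2)*R1:  [    0  13/2    -4  17/2 ]
R3 <- R3 - (7/2)*R1:  [    0  13/2    -4  17/2 ]
R4 <- R4 - (-5/2)*R1:  [     0    7/2      2  -21/2 ]
R3 <- R3 - (1)*R2:  [ 0  0  0  0 ]
R4 <- R4 - (7/13)*R2:  [       0        0    54/13  -196/13 ]
R3 <-> R4   (pivot in column 3 was zero)
[ 2    -1      2       -5 ]
[ 0  13/2     -4     17/2 ]
[ 0     0  54/13  -196/13 ]
[ 0     0      0        0 ]
Row echelon form:
[ 2    -1      2       -5 ]
[ 0  13/2     -4     17/2 ]
[ 0     0  54/13  -196/13 ]
[ 0     0      0        0 ]
Nonzero rows / pivot columns: 3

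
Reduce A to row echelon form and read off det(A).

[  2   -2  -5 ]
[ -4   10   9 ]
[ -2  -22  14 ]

det(A) = 60

Forward elimination:
R2 <- R2 - (-2)*R1:  [  0   6  -1 ]
R3 <- R3 - (-1)*R1:  [   0  -24    9 ]
R3 <- R3 - (-4)*R2:  [ 0  0  5 ]
Upper-triangular form:
[ 2  -2  -5 ]
[ 0   6  -1 ]
[ 0   0   5 ]
det(A) = (-1)^0 * (2) * (6) * (5) = 60  (0 row swaps -> sign +1)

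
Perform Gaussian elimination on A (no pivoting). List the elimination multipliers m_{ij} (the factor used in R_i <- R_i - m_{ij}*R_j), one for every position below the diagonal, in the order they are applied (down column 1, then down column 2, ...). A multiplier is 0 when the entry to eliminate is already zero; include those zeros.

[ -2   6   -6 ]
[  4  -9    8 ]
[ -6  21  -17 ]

Forward elimination:
R2 <- R2 - (-2)*R1:  [  0   3  -4 ]
R3 <- R3 - (3)*R1:  [ 0  3  1 ]
R3 <- R3 - (1)*R2:  [ 0  0  5 ]
Multipliers (in order of application): m_{21} = -2, m_{31} = 3, m_{32} = 1

multipliers: -2, 3, 1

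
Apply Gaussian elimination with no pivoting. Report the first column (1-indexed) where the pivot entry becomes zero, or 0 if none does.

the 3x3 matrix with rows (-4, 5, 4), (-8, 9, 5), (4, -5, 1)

first zero-pivot column = 0

Naive forward elimination:
R2 <- R2 - (2)*R1:  [  0  -1  -3 ]
R3 <- R3 - (-1)*R1:  [ 0  0  5 ]
All pivots nonzero; naive elimination completes without hitting a zero pivot.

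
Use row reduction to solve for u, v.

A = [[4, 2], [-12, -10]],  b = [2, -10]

Forward elimination on [A|b]:
R2 <- R2 - (-3)*R1:  [  0  -4  -4 ]
Row echelon form:
[ 4   2  |   2 ]
[ 0  -4  |  -4 ]
Back-substitution:
v = (-4) / -4 = 1
u = (2 - (2)*(1)) / 4 = 0

(0, 1)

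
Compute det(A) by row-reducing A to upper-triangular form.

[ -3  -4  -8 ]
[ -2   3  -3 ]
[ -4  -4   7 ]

Forward elimination:
R2 <- R2 - (2/3)*R1:  [    0  17/3   7/3 ]
R3 <- R3 - (4/3)*R1:  [    0   4/3  53/3 ]
R3 <- R3 - (4/17)*R2:  [      0       0  291/17 ]
Upper-triangular form:
[ -3    -4      -8 ]
[  0  17/3     7/3 ]
[  0     0  291/17 ]
det(A) = (-1)^0 * (-3) * (17/3) * (291/17) = -291  (0 row swaps -> sign +1)

det(A) = -291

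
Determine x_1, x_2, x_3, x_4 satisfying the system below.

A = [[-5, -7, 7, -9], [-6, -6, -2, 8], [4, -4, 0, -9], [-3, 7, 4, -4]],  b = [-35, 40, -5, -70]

Forward elimination on [A|b]:
R2 <- R2 - (6/5)*R1:  [     0   12/5  -52/5   94/5     82 ]
R3 <- R3 - (-4/5)*R1:  [     0  -48/5   28/5  -81/5    -33 ]
R4 <- R4 - (3/5)*R1:  [    0  56/5  -1/5   7/5   -49 ]
R3 <- R3 - (-4)*R2:  [   0    0  -36   59  295 ]
R4 <- R4 - (14/3)*R2:  [       0        0    145/3   -259/3  -1295/3 ]
R4 <- R4 - (-145/108)*R3:  [         0          0          0   -769/108  -3845/108 ]
Row echelon form:
[ -5    -7      7        -9  |        -35 ]
[  0  12/5  -52/5      94/5  |         82 ]
[  0     0    -36        59  |        295 ]
[  0     0      0  -769/108  |  -3845/108 ]
Back-substitution:
x_4 = (-3845/108) / (-769/108) = 5
x_3 = (295 - (59)*(5)) / -36 = 0
x_2 = (82 - (-52/5)*(0) - (94/5)*(5)) / (12/5) = -5
x_1 = (-35 - (-7)*(-5) - (7)*(0) - (-9)*(5)) / -5 = 5

(5, -5, 0, 5)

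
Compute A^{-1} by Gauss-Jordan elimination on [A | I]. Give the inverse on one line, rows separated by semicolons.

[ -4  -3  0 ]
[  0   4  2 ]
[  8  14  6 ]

Gauss-Jordan on [A | I]:
R1 <- (1/-4)*R1:  [    1   3/4     0  |  -1/4     0     0 ]
R3 <- R3 - (8)*R1:  [ 0  8  6  |  2  0  1 ]
R2 <- (1/4)*R2:  [   0    1  1/2  |    0  1/4    0 ]
R1 <- R1 - (3/4)*R2:  [     1      0   -3/8  |   -1/4  -3/16      0 ]
R3 <- R3 - (8)*R2:  [  0   0   2  |   2  -2   1 ]
R3 <- (1/2)*R3:  [   0    0    1  |    1   -1  1/2 ]
R1 <- R1 - (-3/8)*R3:  [     1      0      0  |    1/8  -9/16   3/16 ]
R2 <- R2 - (1/2)*R3:  [    0     1     0  |  -1/2   3/4  -1/4 ]
Right block of [I | A^{-1}] is the inverse:
[  1/8  -9/16  3/16 ]
[ -1/2    3/4  -1/4 ]
[    1     -1   1/2 ]

inverse = [1/8 -9/16 3/16; -1/2 3/4 -1/4; 1 -1 1/2]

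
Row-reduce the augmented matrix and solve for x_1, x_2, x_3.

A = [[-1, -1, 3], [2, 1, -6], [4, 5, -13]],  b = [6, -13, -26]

(2, 1, 3)

Forward elimination on [A|b]:
R2 <- R2 - (-2)*R1:  [  0  -1   0  -1 ]
R3 <- R3 - (-4)*R1:  [  0   1  -1  -2 ]
R3 <- R3 - (-1)*R2:  [  0   0  -1  -3 ]
Row echelon form:
[ -1  -1   3  |   6 ]
[  0  -1   0  |  -1 ]
[  0   0  -1  |  -3 ]
Back-substitution:
x_3 = (-3) / -1 = 3
x_2 = (-1) / -1 = 1
x_1 = (6 - (-1)*(1) - (3)*(3)) / -1 = 2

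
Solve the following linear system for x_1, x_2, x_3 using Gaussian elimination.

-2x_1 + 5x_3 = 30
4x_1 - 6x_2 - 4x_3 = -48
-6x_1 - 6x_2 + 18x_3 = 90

(-5, 2, 4)

Forward elimination on [A|b]:
R2 <- R2 - (-2)*R1:  [  0  -6   6  12 ]
R3 <- R3 - (3)*R1:  [  0  -6   3   0 ]
R3 <- R3 - (1)*R2:  [   0    0   -3  -12 ]
Row echelon form:
[ -2   0   5  |   30 ]
[  0  -6   6  |   12 ]
[  0   0  -3  |  -12 ]
Back-substitution:
x_3 = (-12) / -3 = 4
x_2 = (12 - (6)*(4)) / -6 = 2
x_1 = (30 - (5)*(4)) / -2 = -5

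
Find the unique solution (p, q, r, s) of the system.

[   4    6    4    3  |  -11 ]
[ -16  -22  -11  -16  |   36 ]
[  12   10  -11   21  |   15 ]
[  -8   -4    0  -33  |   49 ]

Forward elimination on [A|b]:
R2 <- R2 - (-4)*R1:  [  0   2   5  -4  -8 ]
R3 <- R3 - (3)*R1:  [   0   -8  -23   12   48 ]
R4 <- R4 - (-2)*R1:  [   0    8    8  -27   27 ]
R3 <- R3 - (-4)*R2:  [  0   0  -3  -4  16 ]
R4 <- R4 - (4)*R2:  [   0    0  -12  -11   59 ]
R4 <- R4 - (4)*R3:  [  0   0   0   5  -5 ]
Row echelon form:
[ 4  6   4   3  |  -11 ]
[ 0  2   5  -4  |   -8 ]
[ 0  0  -3  -4  |   16 ]
[ 0  0   0   5  |   -5 ]
Back-substitution:
s = (-5) / 5 = -1
r = (16 - (-4)*(-1)) / -3 = -4
q = (-8 - (5)*(-4) - (-4)*(-1)) / 2 = 4
p = (-11 - (6)*(4) - (4)*(-4) - (3)*(-1)) / 4 = -4

(-4, 4, -4, -1)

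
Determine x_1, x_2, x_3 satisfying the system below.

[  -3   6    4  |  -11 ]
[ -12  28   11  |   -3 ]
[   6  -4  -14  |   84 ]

Forward elimination on [A|b]:
R2 <- R2 - (4)*R1:  [  0   4  -5  41 ]
R3 <- R3 - (-2)*R1:  [  0   8  -6  62 ]
R3 <- R3 - (2)*R2:  [   0    0    4  -20 ]
Row echelon form:
[ -3  6   4  |  -11 ]
[  0  4  -5  |   41 ]
[  0  0   4  |  -20 ]
Back-substitution:
x_3 = (-20) / 4 = -5
x_2 = (41 - (-5)*(-5)) / 4 = 4
x_1 = (-11 - (6)*(4) - (4)*(-5)) / -3 = 5

(5, 4, -5)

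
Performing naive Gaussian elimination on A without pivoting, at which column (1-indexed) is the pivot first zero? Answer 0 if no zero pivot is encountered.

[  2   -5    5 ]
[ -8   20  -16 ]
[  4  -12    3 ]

Naive forward elimination:
R2 <- R2 - (-4)*R1:  [ 0  0  4 ]
R3 <- R3 - (2)*R1:  [  0  -2  -7 ]
Matrix at this point:
[ 2  -5   5 ]
[ 0   0   4 ]
[ 0  -2  -7 ]
Pivot entry (2,2) is zero but row 3 has -2 in column 2 -> naive elimination stops; a row interchange (e.g. R2 <-> R3) would be required here.

first zero-pivot column = 2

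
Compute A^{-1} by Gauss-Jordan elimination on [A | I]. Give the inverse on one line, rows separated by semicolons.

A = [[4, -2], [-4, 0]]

Gauss-Jordan on [A | I]:
R1 <- (1/4)*R1:  [    1  -1/2  |   1/4     0 ]
R2 <- R2 - (-4)*R1:  [  0  -2  |   1   1 ]
R2 <- (1/-2)*R2:  [    0     1  |  -1/2  -1/2 ]
R1 <- R1 - (-1/2)*R2:  [    1     0  |     0  -1/4 ]
Right block of [I | A^{-1}] is the inverse:
[    0  -1/4 ]
[ -1/2  -1/2 ]

inverse = [0 -1/4; -1/2 -1/2]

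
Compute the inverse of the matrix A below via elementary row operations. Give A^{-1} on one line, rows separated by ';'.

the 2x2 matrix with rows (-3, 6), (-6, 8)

Gauss-Jordan on [A | I]:
R1 <- (1/-3)*R1:  [    1    -2  |  -1/3     0 ]
R2 <- R2 - (-6)*R1:  [  0  -4  |  -2   1 ]
R2 <- (1/-4)*R2:  [    0     1  |   1/2  -1/4 ]
R1 <- R1 - (-2)*R2:  [    1     0  |   2/3  -1/2 ]
Right block of [I | A^{-1}] is the inverse:
[ 2/3  -1/2 ]
[ 1/2  -1/4 ]

inverse = [2/3 -1/2; 1/2 -1/4]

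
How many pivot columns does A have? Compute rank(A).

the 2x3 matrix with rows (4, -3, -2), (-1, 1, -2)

Row reduction:
R2 <- R2 - (-1/4)*R1:  [    0   1/4  -5/2 ]
Row echelon form:
[ 4   -3    -2 ]
[ 0  1/4  -5/2 ]
Nonzero rows / pivot columns: 2

rank(A) = 2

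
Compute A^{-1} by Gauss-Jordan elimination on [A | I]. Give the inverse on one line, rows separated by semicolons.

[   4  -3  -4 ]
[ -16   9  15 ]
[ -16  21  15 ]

inverse = [-15/4 -13/16 -3/16; 0 -1/12 1/12; -4 -3/4 -1/4]

Gauss-Jordan on [A | I]:
R1 <- (1/4)*R1:  [    1  -3/4    -1  |   1/4     0     0 ]
R2 <- R2 - (-16)*R1:  [  0  -3  -1  |   4   1   0 ]
R3 <- R3 - (-16)*R1:  [  0   9  -1  |   4   0   1 ]
R2 <- (1/-3)*R2:  [    0     1   1/3  |  -4/3  -1/3     0 ]
R1 <- R1 - (-3/4)*R2:  [    1     0  -3/4  |  -3/4  -1/4     0 ]
R3 <- R3 - (9)*R2:  [  0   0  -4  |  16   3   1 ]
R3 <- (1/-4)*R3:  [    0     0     1  |    -4  -3/4  -1/4 ]
R1 <- R1 - (-3/4)*R3:  [      1       0       0  |   -15/4  -13/16   -3/16 ]
R2 <- R2 - (1/3)*R3:  [     0      1      0  |      0  -1/12   1/12 ]
Right block of [I | A^{-1}] is the inverse:
[ -15/4  -13/16  -3/16 ]
[     0   -1/12   1/12 ]
[    -4    -3/4   -1/4 ]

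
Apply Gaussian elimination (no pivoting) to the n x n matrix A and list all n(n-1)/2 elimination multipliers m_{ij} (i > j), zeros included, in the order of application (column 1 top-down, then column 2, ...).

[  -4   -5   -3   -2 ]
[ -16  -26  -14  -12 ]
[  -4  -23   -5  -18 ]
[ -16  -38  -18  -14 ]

multipliers: 4, 1, 4, 3, 3, 0

Forward elimination:
R2 <- R2 - (4)*R1:  [  0  -6  -2  -4 ]
R3 <- R3 - (1)*R1:  [   0  -18   -2  -16 ]
R4 <- R4 - (4)*R1:  [   0  -18   -6   -6 ]
R3 <- R3 - (3)*R2:  [  0   0   4  -4 ]
R4 <- R4 - (3)*R2:  [ 0  0  0  6 ]
R4: entry in column 3 is already 0 -> m_{43} = 0 (no row operation needed)
Multipliers (in order of application): m_{21} = 4, m_{31} = 1, m_{41} = 4, m_{32} = 3, m_{42} = 3, m_{43} = 0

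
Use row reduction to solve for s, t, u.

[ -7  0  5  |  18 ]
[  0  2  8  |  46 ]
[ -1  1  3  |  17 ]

(1, 3, 5)

Forward elimination on [A|b]:
R3 <- R3 - (1/7)*R1:  [     0      1   16/7  101/7 ]
R3 <- R3 - (1/2)*R2:  [     0      0  -12/7  -60/7 ]
Row echelon form:
[ -7  0      5  |     18 ]
[  0  2      8  |     46 ]
[  0  0  -12/7  |  -60/7 ]
Back-substitution:
u = (-60/7) / (-12/7) = 5
t = (46 - (8)*(5)) / 2 = 3
s = (18 - (5)*(5)) / -7 = 1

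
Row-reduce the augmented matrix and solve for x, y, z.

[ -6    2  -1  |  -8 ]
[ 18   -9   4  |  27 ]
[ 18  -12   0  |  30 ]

Forward elimination on [A|b]:
R2 <- R2 - (-3)*R1:  [  0  -3   1   3 ]
R3 <- R3 - (-3)*R1:  [  0  -6  -3   6 ]
R3 <- R3 - (2)*R2:  [  0   0  -5   0 ]
Row echelon form:
[ -6   2  -1  |  -8 ]
[  0  -3   1  |   3 ]
[  0   0  -5  |   0 ]
Back-substitution:
z = (0) / -5 = 0
y = (3 - (1)*(0)) / -3 = -1
x = (-8 - (2)*(-1) - (-1)*(0)) / -6 = 1

(1, -1, 0)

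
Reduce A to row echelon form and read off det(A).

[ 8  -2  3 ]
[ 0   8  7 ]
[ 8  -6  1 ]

det(A) = 96

Forward elimination:
R3 <- R3 - (1)*R1:  [  0  -4  -2 ]
R3 <- R3 - (-1/2)*R2:  [   0    0  3/2 ]
Upper-triangular form:
[ 8  -2    3 ]
[ 0   8    7 ]
[ 0   0  3/2 ]
det(A) = (-1)^0 * (8) * (8) * (3/2) = 96  (0 row swaps -> sign +1)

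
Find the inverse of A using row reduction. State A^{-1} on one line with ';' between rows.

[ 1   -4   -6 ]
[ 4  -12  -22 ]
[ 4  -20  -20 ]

Gauss-Jordan on [A | I]:
R2 <- R2 - (4)*R1:  [  0   4   2  |  -4   1   0 ]
R3 <- R3 - (4)*R1:  [  0  -4   4  |  -4   0   1 ]
R2 <- (1/4)*R2:  [   0    1  1/2  |   -1  1/4    0 ]
R1 <- R1 - (-4)*R2:  [  1   0  -4  |  -3   1   0 ]
R3 <- R3 - (-4)*R2:  [  0   0   6  |  -8   1   1 ]
R3 <- (1/6)*R3:  [    0     0     1  |  -4/3   1/6   1/6 ]
R1 <- R1 - (-4)*R3:  [     1      0      0  |  -25/3    5/3    2/3 ]
R2 <- R2 - (1/2)*R3:  [     0      1      0  |   -1/3    1/6  -1/12 ]
Right block of [I | A^{-1}] is the inverse:
[ -25/3  5/3    2/3 ]
[  -1/3  1/6  -1/12 ]
[  -4/3  1/6    1/6 ]

inverse = [-25/3 5/3 2/3; -1/3 1/6 -1/12; -4/3 1/6 1/6]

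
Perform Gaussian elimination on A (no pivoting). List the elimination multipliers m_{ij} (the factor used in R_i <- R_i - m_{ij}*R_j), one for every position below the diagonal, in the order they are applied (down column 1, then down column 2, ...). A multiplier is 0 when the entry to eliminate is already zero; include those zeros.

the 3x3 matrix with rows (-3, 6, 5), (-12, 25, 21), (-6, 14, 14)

Forward elimination:
R2 <- R2 - (4)*R1:  [ 0  1  1 ]
R3 <- R3 - (2)*R1:  [ 0  2  4 ]
R3 <- R3 - (2)*R2:  [ 0  0  2 ]
Multipliers (in order of application): m_{21} = 4, m_{31} = 2, m_{32} = 2

multipliers: 4, 2, 2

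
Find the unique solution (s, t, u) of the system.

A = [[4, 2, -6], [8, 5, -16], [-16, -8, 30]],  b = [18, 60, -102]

Forward elimination on [A|b]:
R2 <- R2 - (2)*R1:  [  0   1  -4  24 ]
R3 <- R3 - (-4)*R1:  [   0    0    6  -30 ]
Row echelon form:
[ 4  2  -6  |   18 ]
[ 0  1  -4  |   24 ]
[ 0  0   6  |  -30 ]
Back-substitution:
u = (-30) / 6 = -5
t = (24 - (-4)*(-5)) / 1 = 4
s = (18 - (2)*(4) - (-6)*(-5)) / 4 = -5

(-5, 4, -5)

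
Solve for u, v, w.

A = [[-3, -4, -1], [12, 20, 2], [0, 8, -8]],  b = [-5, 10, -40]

Forward elimination on [A|b]:
R2 <- R2 - (-4)*R1:  [   0    4   -2  -10 ]
R3 <- R3 - (2)*R2:  [   0    0   -4  -20 ]
Row echelon form:
[ -3  -4  -1  |   -5 ]
[  0   4  -2  |  -10 ]
[  0   0  -4  |  -20 ]
Back-substitution:
w = (-20) / -4 = 5
v = (-10 - (-2)*(5)) / 4 = 0
u = (-5 - (-4)*(0) - (-1)*(5)) / -3 = 0

(0, 0, 5)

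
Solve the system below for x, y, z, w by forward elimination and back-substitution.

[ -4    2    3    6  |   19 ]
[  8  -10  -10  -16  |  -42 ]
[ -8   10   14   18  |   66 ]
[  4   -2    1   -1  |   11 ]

(0, -4, 5, 2)

Forward elimination on [A|b]:
R2 <- R2 - (-2)*R1:  [  0  -6  -4  -4  -4 ]
R3 <- R3 - (2)*R1:  [  0   6   8   6  28 ]
R4 <- R4 - (-1)*R1:  [  0   0   4   5  30 ]
R3 <- R3 - (-1)*R2:  [  0   0   4   2  24 ]
R4 <- R4 - (1)*R3:  [ 0  0  0  3  6 ]
Row echelon form:
[ -4   2   3   6  |  19 ]
[  0  -6  -4  -4  |  -4 ]
[  0   0   4   2  |  24 ]
[  0   0   0   3  |   6 ]
Back-substitution:
w = (6) / 3 = 2
z = (24 - (2)*(2)) / 4 = 5
y = (-4 - (-4)*(5) - (-4)*(2)) / -6 = -4
x = (19 - (2)*(-4) - (3)*(5) - (6)*(2)) / -4 = 0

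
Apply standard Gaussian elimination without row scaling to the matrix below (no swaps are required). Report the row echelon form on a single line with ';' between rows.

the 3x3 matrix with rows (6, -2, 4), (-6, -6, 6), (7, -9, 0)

Forward elimination:
R2 <- R2 - (-1)*R1:  [  0  -8  10 ]
R3 <- R3 - (7/6)*R1:  [     0  -20/3  -14/3 ]
R3 <- R3 - (5/6)*R2:  [   0    0  -13 ]
Row echelon form:
[ 6  -2    4 ]
[ 0  -8   10 ]
[ 0   0  -13 ]

REF = [6 -2 4; 0 -8 10; 0 0 -13]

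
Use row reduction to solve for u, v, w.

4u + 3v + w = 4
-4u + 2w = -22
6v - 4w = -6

Forward elimination on [A|b]:
R2 <- R2 - (-1)*R1:  [   0    3    3  -18 ]
R3 <- R3 - (2)*R2:  [   0    0  -10   30 ]
Row echelon form:
[ 4  3    1  |    4 ]
[ 0  3    3  |  -18 ]
[ 0  0  -10  |   30 ]
Back-substitution:
w = (30) / -10 = -3
v = (-18 - (3)*(-3)) / 3 = -3
u = (4 - (3)*(-3) - (1)*(-3)) / 4 = 4

(4, -3, -3)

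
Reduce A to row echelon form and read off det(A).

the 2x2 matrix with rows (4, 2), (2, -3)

det(A) = -16

Forward elimination:
R2 <- R2 - (1/2)*R1:  [  0  -4 ]
Upper-triangular form:
[ 4   2 ]
[ 0  -4 ]
det(A) = (-1)^0 * (4) * (-4) = -16  (0 row swaps -> sign +1)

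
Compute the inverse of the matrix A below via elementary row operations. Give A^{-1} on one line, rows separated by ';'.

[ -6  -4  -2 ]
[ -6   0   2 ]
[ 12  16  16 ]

inverse = [1/3 -1/3 1/12; -5/4 3/4 -1/4; 1 -1/2 1/4]

Gauss-Jordan on [A | I]:
R1 <- (1/-6)*R1:  [    1   2/3   1/3  |  -1/6     0     0 ]
R2 <- R2 - (-6)*R1:  [  0   4   4  |  -1   1   0 ]
R3 <- R3 - (12)*R1:  [  0   8  12  |   2   0   1 ]
R2 <- (1/4)*R2:  [    0     1     1  |  -1/4   1/4     0 ]
R1 <- R1 - (2/3)*R2:  [    1     0  -1/3  |     0  -1/6     0 ]
R3 <- R3 - (8)*R2:  [  0   0   4  |   4  -2   1 ]
R3 <- (1/4)*R3:  [    0     0     1  |     1  -1/2   1/4 ]
R1 <- R1 - (-1/3)*R3:  [    1     0     0  |   1/3  -1/3  1/12 ]
R2 <- R2 - (1)*R3:  [    0     1     0  |  -5/4   3/4  -1/4 ]
Right block of [I | A^{-1}] is the inverse:
[  1/3  -1/3  1/12 ]
[ -5/4   3/4  -1/4 ]
[    1  -1/2   1/4 ]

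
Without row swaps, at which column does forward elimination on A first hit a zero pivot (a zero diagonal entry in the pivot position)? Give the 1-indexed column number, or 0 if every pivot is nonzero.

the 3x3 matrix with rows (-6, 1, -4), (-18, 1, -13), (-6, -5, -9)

Naive forward elimination:
R2 <- R2 - (3)*R1:  [  0  -2  -1 ]
R3 <- R3 - (1)*R1:  [  0  -6  -5 ]
R3 <- R3 - (3)*R2:  [  0   0  -2 ]
All pivots nonzero; naive elimination completes without hitting a zero pivot.

first zero-pivot column = 0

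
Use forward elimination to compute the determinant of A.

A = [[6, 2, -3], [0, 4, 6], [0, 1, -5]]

Forward elimination:
R3 <- R3 - (1/4)*R2:  [     0      0  -13/2 ]
Upper-triangular form:
[ 6  2     -3 ]
[ 0  4      6 ]
[ 0  0  -13/2 ]
det(A) = (-1)^0 * (6) * (4) * (-13/2) = -156  (0 row swaps -> sign +1)

det(A) = -156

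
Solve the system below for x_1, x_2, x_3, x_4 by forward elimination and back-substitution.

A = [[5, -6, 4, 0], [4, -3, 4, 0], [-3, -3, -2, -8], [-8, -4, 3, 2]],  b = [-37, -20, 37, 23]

Forward elimination on [A|b]:
R2 <- R2 - (4/5)*R1:  [    0   9/5   4/5     0  48/5 ]
R3 <- R3 - (-3/5)*R1:  [     0  -33/5    2/5     -8   74/5 ]
R4 <- R4 - (-8/5)*R1:  [      0   -68/5    47/5       2  -181/5 ]
R3 <- R3 - (-11/3)*R2:  [    0     0  10/3    -8    50 ]
R4 <- R4 - (-68/9)*R2:  [     0      0  139/9      2  109/3 ]
R4 <- R4 - (139/30)*R3:  [      0       0       0  586/15  -586/3 ]
Row echelon form:
[ 5   -6     4       0  |     -37 ]
[ 0  9/5   4/5       0  |    48/5 ]
[ 0    0  10/3      -8  |      50 ]
[ 0    0     0  586/15  |  -586/3 ]
Back-substitution:
x_4 = (-586/3) / (586/15) = -5
x_3 = (50 - (-8)*(-5)) / (10/3) = 3
x_2 = (48/5 - (4/5)*(3)) / (9/5) = 4
x_1 = (-37 - (-6)*(4) - (4)*(3)) / 5 = -5

(-5, 4, 3, -5)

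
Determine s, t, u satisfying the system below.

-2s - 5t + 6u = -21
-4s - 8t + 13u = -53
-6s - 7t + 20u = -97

Forward elimination on [A|b]:
R2 <- R2 - (2)*R1:  [   0    2    1  -11 ]
R3 <- R3 - (3)*R1:  [   0    8    2  -34 ]
R3 <- R3 - (4)*R2:  [  0   0  -2  10 ]
Row echelon form:
[ -2  -5   6  |  -21 ]
[  0   2   1  |  -11 ]
[  0   0  -2  |   10 ]
Back-substitution:
u = (10) / -2 = -5
t = (-11 - (1)*(-5)) / 2 = -3
s = (-21 - (-5)*(-3) - (6)*(-5)) / -2 = 3

(3, -3, -5)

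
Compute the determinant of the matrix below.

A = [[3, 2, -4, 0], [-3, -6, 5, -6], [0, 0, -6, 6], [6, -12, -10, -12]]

Forward elimination:
R2 <- R2 - (-1)*R1:  [  0  -4   1  -6 ]
R4 <- R4 - (2)*R1:  [   0  -16   -2  -12 ]
R4 <- R4 - (4)*R2:  [  0   0  -6  12 ]
R4 <- R4 - (1)*R3:  [ 0  0  0  6 ]
Upper-triangular form:
[ 3   2  -4   0 ]
[ 0  -4   1  -6 ]
[ 0   0  -6   6 ]
[ 0   0   0   6 ]
det(A) = (-1)^0 * (3) * (-4) * (-6) * (6) = 432  (0 row swaps -> sign +1)

det(A) = 432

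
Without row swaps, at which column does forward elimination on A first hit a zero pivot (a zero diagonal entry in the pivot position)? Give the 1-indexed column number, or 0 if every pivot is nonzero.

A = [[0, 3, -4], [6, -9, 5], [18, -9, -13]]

first zero-pivot column = 1

Naive forward elimination:
Pivot entry (1,1) is zero but row 2 has 6 in column 1 -> naive elimination stops; a row interchange (e.g. R1 <-> R2) would be required here.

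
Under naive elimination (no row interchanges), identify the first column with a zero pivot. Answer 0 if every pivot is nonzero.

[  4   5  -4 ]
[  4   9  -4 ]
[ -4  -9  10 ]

Naive forward elimination:
R2 <- R2 - (1)*R1:  [ 0  4  0 ]
R3 <- R3 - (-1)*R1:  [  0  -4   6 ]
R3 <- R3 - (-1)*R2:  [ 0  0  6 ]
All pivots nonzero; naive elimination completes without hitting a zero pivot.

first zero-pivot column = 0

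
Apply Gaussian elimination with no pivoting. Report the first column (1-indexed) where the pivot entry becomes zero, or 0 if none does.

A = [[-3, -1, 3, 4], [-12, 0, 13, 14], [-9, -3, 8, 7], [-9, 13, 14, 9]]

first zero-pivot column = 4

Naive forward elimination:
R2 <- R2 - (4)*R1:  [  0   4   1  -2 ]
R3 <- R3 - (3)*R1:  [  0   0  -1  -5 ]
R4 <- R4 - (3)*R1:  [  0  16   5  -3 ]
R4 <- R4 - (4)*R2:  [ 0  0  1  5 ]
R4 <- R4 - (-1)*R3:  [ 0  0  0  0 ]
Matrix at this point:
[ -3  -1   3   4 ]
[  0   4   1  -2 ]
[  0   0  -1  -5 ]
[  0   0   0   0 ]
Pivot entry (4,4) in the last row is zero and there are no rows below to swap with -> zero pivot in column 4 (A is singular).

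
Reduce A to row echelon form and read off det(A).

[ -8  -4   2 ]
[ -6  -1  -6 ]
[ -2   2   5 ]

Forward elimination:
R2 <- R2 - (3/4)*R1:  [     0      2  -15/2 ]
R3 <- R3 - (1/4)*R1:  [   0    3  9/2 ]
R3 <- R3 - (3/2)*R2:  [    0     0  63/4 ]
Upper-triangular form:
[ -8  -4      2 ]
[  0   2  -15/2 ]
[  0   0   63/4 ]
det(A) = (-1)^0 * (-8) * (2) * (63/4) = -252  (0 row swaps -> sign +1)

det(A) = -252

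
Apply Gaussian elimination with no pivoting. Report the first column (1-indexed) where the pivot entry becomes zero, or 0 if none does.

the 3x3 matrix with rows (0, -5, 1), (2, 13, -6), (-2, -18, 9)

Naive forward elimination:
Pivot entry (1,1) is zero but row 2 has 2 in column 1 -> naive elimination stops; a row interchange (e.g. R1 <-> R2) would be required here.

first zero-pivot column = 1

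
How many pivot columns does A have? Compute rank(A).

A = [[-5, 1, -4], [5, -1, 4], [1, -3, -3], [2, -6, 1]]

rank(A) = 3

Row reduction:
R2 <- R2 - (-1)*R1:  [ 0  0  0 ]
R3 <- R3 - (-1/5)*R1:  [     0  -14/5  -19/5 ]
R4 <- R4 - (-2/5)*R1:  [     0  -28/5   -3/5 ]
R2 <-> R3   (pivot in column 2 was zero)
[ -5      1     -4 ]
[  0  -14/5  -19/5 ]
[  0      0      0 ]
[  0  -28/5   -3/5 ]
R4 <- R4 - (2)*R2:  [ 0  0  7 ]
R3 <-> R4   (pivot in column 3 was zero)
[ -5      1     -4 ]
[  0  -14/5  -19/5 ]
[  0      0      7 ]
[  0      0      0 ]
Row echelon form:
[ -5      1     -4 ]
[  0  -14/5  -19/5 ]
[  0      0      7 ]
[  0      0      0 ]
Nonzero rows / pivot columns: 3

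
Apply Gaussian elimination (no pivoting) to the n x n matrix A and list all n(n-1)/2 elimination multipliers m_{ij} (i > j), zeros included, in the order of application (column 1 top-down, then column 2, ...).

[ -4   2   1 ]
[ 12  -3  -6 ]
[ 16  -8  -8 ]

multipliers: -3, -4, 0

Forward elimination:
R2 <- R2 - (-3)*R1:  [  0   3  -3 ]
R3 <- R3 - (-4)*R1:  [  0   0  -4 ]
R3: entry in column 2 is already 0 -> m_{32} = 0 (no row operation needed)
Multipliers (in order of application): m_{21} = -3, m_{31} = -4, m_{32} = 0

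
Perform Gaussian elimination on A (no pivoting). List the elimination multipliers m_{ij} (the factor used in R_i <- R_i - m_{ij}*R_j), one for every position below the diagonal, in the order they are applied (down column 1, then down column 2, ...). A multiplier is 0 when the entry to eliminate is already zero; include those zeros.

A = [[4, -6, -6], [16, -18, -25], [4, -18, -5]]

multipliers: 4, 1, -2

Forward elimination:
R2 <- R2 - (4)*R1:  [  0   6  -1 ]
R3 <- R3 - (1)*R1:  [   0  -12    1 ]
R3 <- R3 - (-2)*R2:  [  0   0  -1 ]
Multipliers (in order of application): m_{21} = 4, m_{31} = 1, m_{32} = -2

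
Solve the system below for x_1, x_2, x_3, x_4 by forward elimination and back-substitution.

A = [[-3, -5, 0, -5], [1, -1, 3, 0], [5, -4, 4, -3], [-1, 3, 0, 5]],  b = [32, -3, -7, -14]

(-4, -1, 0, -3)

Forward elimination on [A|b]:
R2 <- R2 - (-1/3)*R1:  [    0  -8/3     3  -5/3  23/3 ]
R3 <- R3 - (-5/3)*R1:  [     0  -37/3      4  -34/3  139/3 ]
R4 <- R4 - (1/3)*R1:  [     0   14/3      0   20/3  -74/3 ]
R3 <- R3 - (37/8)*R2:  [     0      0  -79/8  -29/8   87/8 ]
R4 <- R4 - (-7/4)*R2:  [     0      0   21/4   15/4  -45/4 ]
R4 <- R4 - (-42/79)*R3:  [       0        0        0   144/79  -432/79 ]
Row echelon form:
[ -3    -5      0      -5  |       32 ]
[  0  -8/3      3    -5/3  |     23/3 ]
[  0     0  -79/8   -29/8  |     87/8 ]
[  0     0      0  144/79  |  -432/79 ]
Back-substitution:
x_4 = (-432/79) / (144/79) = -3
x_3 = (87/8 - (-29/8)*(-3)) / (-79/8) = 0
x_2 = (23/3 - (3)*(0) - (-5/3)*(-3)) / (-8/3) = -1
x_1 = (32 - (-5)*(-1) - (-5)*(-3)) / -3 = -4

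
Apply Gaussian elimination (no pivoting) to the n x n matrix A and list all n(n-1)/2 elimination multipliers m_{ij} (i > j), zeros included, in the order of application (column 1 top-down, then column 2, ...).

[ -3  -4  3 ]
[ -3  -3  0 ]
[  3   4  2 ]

multipliers: 1, -1, 0

Forward elimination:
R2 <- R2 - (1)*R1:  [  0   1  -3 ]
R3 <- R3 - (-1)*R1:  [ 0  0  5 ]
R3: entry in column 2 is already 0 -> m_{32} = 0 (no row operation needed)
Multipliers (in order of application): m_{21} = 1, m_{31} = -1, m_{32} = 0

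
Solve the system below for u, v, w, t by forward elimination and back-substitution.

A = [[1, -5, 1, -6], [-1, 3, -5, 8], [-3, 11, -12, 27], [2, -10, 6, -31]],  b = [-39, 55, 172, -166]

(-2, 2, -3, 4)

Forward elimination on [A|b]:
R2 <- R2 - (-1)*R1:  [  0  -2  -4   2  16 ]
R3 <- R3 - (-3)*R1:  [  0  -4  -9   9  55 ]
R4 <- R4 - (2)*R1:  [   0    0    4  -19  -88 ]
R3 <- R3 - (2)*R2:  [  0   0  -1   5  23 ]
R4 <- R4 - (-4)*R3:  [ 0  0  0  1  4 ]
Row echelon form:
[ 1  -5   1  -6  |  -39 ]
[ 0  -2  -4   2  |   16 ]
[ 0   0  -1   5  |   23 ]
[ 0   0   0   1  |    4 ]
Back-substitution:
t = (4) / 1 = 4
w = (23 - (5)*(4)) / -1 = -3
v = (16 - (-4)*(-3) - (2)*(4)) / -2 = 2
u = (-39 - (-5)*(2) - (1)*(-3) - (-6)*(4)) / 1 = -2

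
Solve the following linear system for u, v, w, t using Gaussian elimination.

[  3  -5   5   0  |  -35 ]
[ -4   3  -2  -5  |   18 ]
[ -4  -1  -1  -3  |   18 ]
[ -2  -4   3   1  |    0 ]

(-5, 0, -4, 2)

Forward elimination on [A|b]:
R2 <- R2 - (-4/3)*R1:  [     0  -11/3   14/3     -5  -86/3 ]
R3 <- R3 - (-4/3)*R1:  [     0  -23/3   17/3     -3  -86/3 ]
R4 <- R4 - (-2/3)*R1:  [     0  -22/3   19/3      1  -70/3 ]
R3 <- R3 - (23/11)*R2:  [      0       0  -45/11   82/11  344/11 ]
R4 <- R4 - (2)*R2:  [  0   0  -3  11  34 ]
R4 <- R4 - (11/15)*R3:  [      0       0       0   83/15  166/15 ]
Row echelon form:
[ 3     -5       5      0  |     -35 ]
[ 0  -11/3    14/3     -5  |   -86/3 ]
[ 0      0  -45/11  82/11  |  344/11 ]
[ 0      0       0  83/15  |  166/15 ]
Back-substitution:
t = (166/15) / (83/15) = 2
w = (344/11 - (82/11)*(2)) / (-45/11) = -4
v = (-86/3 - (14/3)*(-4) - (-5)*(2)) / (-11/3) = 0
u = (-35 - (-5)*(0) - (5)*(-4)) / 3 = -5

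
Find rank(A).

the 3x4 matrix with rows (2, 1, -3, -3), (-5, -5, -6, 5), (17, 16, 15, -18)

rank(A) = 2

Row reduction:
R2 <- R2 - (-5/2)*R1:  [     0   -5/2  -27/2   -5/2 ]
R3 <- R3 - (17/2)*R1:  [    0  15/2  81/2  15/2 ]
R3 <- R3 - (-3)*R2:  [ 0  0  0  0 ]
Row echelon form:
[ 2     1     -3    -3 ]
[ 0  -5/2  -27/2  -5/2 ]
[ 0     0      0     0 ]
Nonzero rows / pivot columns: 2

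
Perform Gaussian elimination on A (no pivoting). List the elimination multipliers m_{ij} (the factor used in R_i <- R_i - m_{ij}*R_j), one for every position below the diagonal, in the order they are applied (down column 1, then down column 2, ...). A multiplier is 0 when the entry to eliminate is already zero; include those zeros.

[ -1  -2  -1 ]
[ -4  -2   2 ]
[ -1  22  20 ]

Forward elimination:
R2 <- R2 - (4)*R1:  [ 0  6  6 ]
R3 <- R3 - (1)*R1:  [  0  24  21 ]
R3 <- R3 - (4)*R2:  [  0   0  -3 ]
Multipliers (in order of application): m_{21} = 4, m_{31} = 1, m_{32} = 4

multipliers: 4, 1, 4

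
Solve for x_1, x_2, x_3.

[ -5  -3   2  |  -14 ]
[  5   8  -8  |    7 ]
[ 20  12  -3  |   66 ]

Forward elimination on [A|b]:
R2 <- R2 - (-1)*R1:  [  0   5  -6  -7 ]
R3 <- R3 - (-4)*R1:  [  0   0   5  10 ]
Row echelon form:
[ -5  -3   2  |  -14 ]
[  0   5  -6  |   -7 ]
[  0   0   5  |   10 ]
Back-substitution:
x_3 = (10) / 5 = 2
x_2 = (-7 - (-6)*(2)) / 5 = 1
x_1 = (-14 - (-3)*(1) - (2)*(2)) / -5 = 3

(3, 1, 2)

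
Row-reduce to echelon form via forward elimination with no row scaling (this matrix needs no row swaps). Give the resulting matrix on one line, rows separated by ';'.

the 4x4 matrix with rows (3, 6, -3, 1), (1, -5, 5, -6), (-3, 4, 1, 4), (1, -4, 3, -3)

REF = [3 6 -3 1; 0 -7 6 -19/3; 0 0 46/7 -85/21; 0 0 0 32/23]

Forward elimination:
R2 <- R2 - (1/3)*R1:  [     0     -7      6  -19/3 ]
R3 <- R3 - (-1)*R1:  [  0  10  -2   5 ]
R4 <- R4 - (1/3)*R1:  [     0     -6      4  -10/3 ]
R3 <- R3 - (-10/7)*R2:  [      0       0    46/7  -85/21 ]
R4 <- R4 - (6/7)*R2:  [     0      0   -8/7  44/21 ]
R4 <- R4 - (-4/23)*R3:  [     0      0      0  32/23 ]
Row echelon form:
[ 3   6    -3       1 ]
[ 0  -7     6   -19/3 ]
[ 0   0  46/7  -85/21 ]
[ 0   0     0   32/23 ]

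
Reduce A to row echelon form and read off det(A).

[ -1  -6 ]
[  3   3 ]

Forward elimination:
R2 <- R2 - (-3)*R1:  [   0  -15 ]
Upper-triangular form:
[ -1   -6 ]
[  0  -15 ]
det(A) = (-1)^0 * (-1) * (-15) = 15  (0 row swaps -> sign +1)

det(A) = 15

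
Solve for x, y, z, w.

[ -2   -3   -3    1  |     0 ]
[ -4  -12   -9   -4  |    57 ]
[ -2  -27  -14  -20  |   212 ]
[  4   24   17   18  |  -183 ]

Forward elimination on [A|b]:
R2 <- R2 - (2)*R1:  [  0  -6  -3  -6  57 ]
R3 <- R3 - (1)*R1:  [   0  -24  -11  -21  212 ]
R4 <- R4 - (-2)*R1:  [    0    18    11    20  -183 ]
R3 <- R3 - (4)*R2:  [   0    0    1    3  -16 ]
R4 <- R4 - (-3)*R2:  [   0    0    2    2  -12 ]
R4 <- R4 - (2)*R3:  [  0   0   0  -4  20 ]
Row echelon form:
[ -2  -3  -3   1  |    0 ]
[  0  -6  -3  -6  |   57 ]
[  0   0   1   3  |  -16 ]
[  0   0   0  -4  |   20 ]
Back-substitution:
w = (20) / -4 = -5
z = (-16 - (3)*(-5)) / 1 = -1
y = (57 - (-3)*(-1) - (-6)*(-5)) / -6 = -4
x = (0 - (-3)*(-4) - (-3)*(-1) - (1)*(-5)) / -2 = 5

(5, -4, -1, -5)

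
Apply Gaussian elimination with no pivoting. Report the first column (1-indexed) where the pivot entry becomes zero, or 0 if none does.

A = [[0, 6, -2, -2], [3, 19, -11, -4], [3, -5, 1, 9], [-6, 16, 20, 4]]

first zero-pivot column = 1

Naive forward elimination:
Pivot entry (1,1) is zero but row 2 has 3 in column 1 -> naive elimination stops; a row interchange (e.g. R1 <-> R2) would be required here.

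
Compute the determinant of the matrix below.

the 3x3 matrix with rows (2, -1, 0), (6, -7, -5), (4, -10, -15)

Forward elimination:
R2 <- R2 - (3)*R1:  [  0  -4  -5 ]
R3 <- R3 - (2)*R1:  [   0   -8  -15 ]
R3 <- R3 - (2)*R2:  [  0   0  -5 ]
Upper-triangular form:
[ 2  -1   0 ]
[ 0  -4  -5 ]
[ 0   0  -5 ]
det(A) = (-1)^0 * (2) * (-4) * (-5) = 40  (0 row swaps -> sign +1)

det(A) = 40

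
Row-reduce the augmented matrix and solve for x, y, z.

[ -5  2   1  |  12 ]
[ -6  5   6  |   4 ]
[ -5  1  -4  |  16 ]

(-4, -4, 0)

Forward elimination on [A|b]:
R2 <- R2 - (6/5)*R1:  [     0   13/5   24/5  -52/5 ]
R3 <- R3 - (1)*R1:  [  0  -1  -5   4 ]
R3 <- R3 - (-5/13)*R2:  [      0       0  -41/13       0 ]
Row echelon form:
[ -5     2       1  |     12 ]
[  0  13/5    24/5  |  -52/5 ]
[  0     0  -41/13  |      0 ]
Back-substitution:
z = (0) / (-41/13) = 0
y = (-52/5 - (24/5)*(0)) / (13/5) = -4
x = (12 - (2)*(-4) - (1)*(0)) / -5 = -4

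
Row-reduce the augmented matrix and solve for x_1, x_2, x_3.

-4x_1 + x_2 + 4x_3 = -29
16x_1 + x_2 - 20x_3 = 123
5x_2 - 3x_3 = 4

Forward elimination on [A|b]:
R2 <- R2 - (-4)*R1:  [  0   5  -4   7 ]
R3 <- R3 - (1)*R2:  [  0   0   1  -3 ]
Row echelon form:
[ -4  1   4  |  -29 ]
[  0  5  -4  |    7 ]
[  0  0   1  |   -3 ]
Back-substitution:
x_3 = (-3) / 1 = -3
x_2 = (7 - (-4)*(-3)) / 5 = -1
x_1 = (-29 - (1)*(-1) - (4)*(-3)) / -4 = 4

(4, -1, -3)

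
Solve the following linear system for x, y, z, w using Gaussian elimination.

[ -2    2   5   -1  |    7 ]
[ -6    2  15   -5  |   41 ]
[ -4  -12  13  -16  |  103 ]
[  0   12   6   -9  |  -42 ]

(-1, -5, 3, 0)

Forward elimination on [A|b]:
R2 <- R2 - (3)*R1:  [  0  -4   0  -2  20 ]
R3 <- R3 - (2)*R1:  [   0  -16    3  -14   89 ]
R3 <- R3 - (4)*R2:  [  0   0   3  -6   9 ]
R4 <- R4 - (-3)*R2:  [   0    0    6  -15   18 ]
R4 <- R4 - (2)*R3:  [  0   0   0  -3   0 ]
Row echelon form:
[ -2   2  5  -1  |   7 ]
[  0  -4  0  -2  |  20 ]
[  0   0  3  -6  |   9 ]
[  0   0  0  -3  |   0 ]
Back-substitution:
w = (0) / -3 = 0
z = (9 - (-6)*(0)) / 3 = 3
y = (20 - (-2)*(0)) / -4 = -5
x = (7 - (2)*(-5) - (5)*(3) - (-1)*(0)) / -2 = -1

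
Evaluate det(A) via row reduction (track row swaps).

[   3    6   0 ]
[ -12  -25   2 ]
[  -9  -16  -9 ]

Forward elimination:
R2 <- R2 - (-4)*R1:  [  0  -1   2 ]
R3 <- R3 - (-3)*R1:  [  0   2  -9 ]
R3 <- R3 - (-2)*R2:  [  0   0  -5 ]
Upper-triangular form:
[ 3   6   0 ]
[ 0  -1   2 ]
[ 0   0  -5 ]
det(A) = (-1)^0 * (3) * (-1) * (-5) = 15  (0 row swaps -> sign +1)

det(A) = 15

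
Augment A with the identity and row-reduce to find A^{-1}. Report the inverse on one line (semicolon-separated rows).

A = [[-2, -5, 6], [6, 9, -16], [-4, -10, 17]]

Gauss-Jordan on [A | I]:
R1 <- (1/-2)*R1:  [    1   5/2    -3  |  -1/2     0     0 ]
R2 <- R2 - (6)*R1:  [  0  -6   2  |   3   1   0 ]
R3 <- R3 - (-4)*R1:  [  0   0   5  |  -2   0   1 ]
R2 <- (1/-6)*R2:  [    0     1  -1/3  |  -1/2  -1/6     0 ]
R1 <- R1 - (5/2)*R2:  [     1      0  -13/6  |    3/4   5/12      0 ]
R3 <- (1/5)*R3:  [    0     0     1  |  -2/5     0   1/5 ]
R1 <- R1 - (-13/6)*R3:  [     1      0      0  |  -7/60   5/12  13/30 ]
R2 <- R2 - (-1/3)*R3:  [      0       1       0  |  -19/30    -1/6    1/15 ]
Right block of [I | A^{-1}] is the inverse:
[  -7/60  5/12  13/30 ]
[ -19/30  -1/6   1/15 ]
[   -2/5     0    1/5 ]

inverse = [-7/60 5/12 13/30; -19/30 -1/6 1/15; -2/5 0 1/5]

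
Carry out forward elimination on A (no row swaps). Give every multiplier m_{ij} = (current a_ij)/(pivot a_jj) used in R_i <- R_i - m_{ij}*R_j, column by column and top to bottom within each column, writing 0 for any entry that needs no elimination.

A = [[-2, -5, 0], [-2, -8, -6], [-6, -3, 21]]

multipliers: 1, 3, -4

Forward elimination:
R2 <- R2 - (1)*R1:  [  0  -3  -6 ]
R3 <- R3 - (3)*R1:  [  0  12  21 ]
R3 <- R3 - (-4)*R2:  [  0   0  -3 ]
Multipliers (in order of application): m_{21} = 1, m_{31} = 3, m_{32} = -4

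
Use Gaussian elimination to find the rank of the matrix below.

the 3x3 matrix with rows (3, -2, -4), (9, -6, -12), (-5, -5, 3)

Row reduction:
R2 <- R2 - (3)*R1:  [ 0  0  0 ]
R3 <- R3 - (-5/3)*R1:  [     0  -25/3  -11/3 ]
R2 <-> R3   (pivot in column 2 was zero)
[ 3     -2     -4 ]
[ 0  -25/3  -11/3 ]
[ 0      0      0 ]
Row echelon form:
[ 3     -2     -4 ]
[ 0  -25/3  -11/3 ]
[ 0      0      0 ]
Nonzero rows / pivot columns: 2

rank(A) = 2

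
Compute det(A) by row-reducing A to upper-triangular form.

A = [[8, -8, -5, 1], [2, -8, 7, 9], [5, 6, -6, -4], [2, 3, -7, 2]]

det(A) = -4700

Forward elimination:
R2 <- R2 - (1/4)*R1:  [    0    -6  33/4  35/4 ]
R3 <- R3 - (5/8)*R1:  [     0     11  -23/8  -37/8 ]
R4 <- R4 - (1/4)*R1:  [     0      5  -23/4    7/4 ]
R3 <- R3 - (-11/6)*R2:  [      0       0    49/4  137/12 ]
R4 <- R4 - (-5/6)*R2:  [      0       0     9/8  217/24 ]
R4 <- R4 - (9/98)*R3:  [        0         0         0  1175/147 ]
Upper-triangular form:
[ 8  -8    -5         1 ]
[ 0  -6  33/4      35/4 ]
[ 0   0  49/4    137/12 ]
[ 0   0     0  1175/147 ]
det(A) = (-1)^0 * (8) * (-6) * (49/4) * (1175/147) = -4700  (0 row swaps -> sign +1)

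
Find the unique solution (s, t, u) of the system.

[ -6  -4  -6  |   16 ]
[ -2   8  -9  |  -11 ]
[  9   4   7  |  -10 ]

(3, -4, -3)

Forward elimination on [A|b]:
R2 <- R2 - (1/3)*R1:  [     0   28/3     -7  -49/3 ]
R3 <- R3 - (-3/2)*R1:  [  0  -2  -2  14 ]
R3 <- R3 - (-3/14)*R2:  [    0     0  -7/2  21/2 ]
Row echelon form:
[ -6    -4    -6  |     16 ]
[  0  28/3    -7  |  -49/3 ]
[  0     0  -7/2  |   21/2 ]
Back-substitution:
u = (21/2) / (-7/2) = -3
t = (-49/3 - (-7)*(-3)) / (28/3) = -4
s = (16 - (-4)*(-4) - (-6)*(-3)) / -6 = 3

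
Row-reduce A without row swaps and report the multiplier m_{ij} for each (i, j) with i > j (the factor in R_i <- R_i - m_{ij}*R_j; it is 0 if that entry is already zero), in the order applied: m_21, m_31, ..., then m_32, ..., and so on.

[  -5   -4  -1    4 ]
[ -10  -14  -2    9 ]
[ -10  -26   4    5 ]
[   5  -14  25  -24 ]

Forward elimination:
R2 <- R2 - (2)*R1:  [  0  -6   0   1 ]
R3 <- R3 - (2)*R1:  [   0  -18    6   -3 ]
R4 <- R4 - (-1)*R1:  [   0  -18   24  -20 ]
R3 <- R3 - (3)*R2:  [  0   0   6  -6 ]
R4 <- R4 - (3)*R2:  [   0    0   24  -23 ]
R4 <- R4 - (4)*R3:  [ 0  0  0  1 ]
Multipliers (in order of application): m_{21} = 2, m_{31} = 2, m_{41} = -1, m_{32} = 3, m_{42} = 3, m_{43} = 4

multipliers: 2, 2, -1, 3, 3, 4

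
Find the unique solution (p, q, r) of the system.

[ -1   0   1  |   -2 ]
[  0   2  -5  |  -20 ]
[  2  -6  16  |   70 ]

(4, -5, 2)

Forward elimination on [A|b]:
R3 <- R3 - (-2)*R1:  [  0  -6  18  66 ]
R3 <- R3 - (-3)*R2:  [ 0  0  3  6 ]
Row echelon form:
[ -1  0   1  |   -2 ]
[  0  2  -5  |  -20 ]
[  0  0   3  |    6 ]
Back-substitution:
r = (6) / 3 = 2
q = (-20 - (-5)*(2)) / 2 = -5
p = (-2 - (1)*(2)) / -1 = 4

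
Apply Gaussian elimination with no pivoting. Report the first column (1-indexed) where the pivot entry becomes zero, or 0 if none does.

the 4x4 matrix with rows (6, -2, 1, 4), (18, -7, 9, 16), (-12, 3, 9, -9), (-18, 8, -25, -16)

Naive forward elimination:
R2 <- R2 - (3)*R1:  [  0  -1   6   4 ]
R3 <- R3 - (-2)*R1:  [  0  -1  11  -1 ]
R4 <- R4 - (-3)*R1:  [   0    2  -22   -4 ]
R3 <- R3 - (1)*R2:  [  0   0   5  -5 ]
R4 <- R4 - (-2)*R2:  [   0    0  -10    4 ]
R4 <- R4 - (-2)*R3:  [  0   0   0  -6 ]
All pivots nonzero; naive elimination completes without hitting a zero pivot.

first zero-pivot column = 0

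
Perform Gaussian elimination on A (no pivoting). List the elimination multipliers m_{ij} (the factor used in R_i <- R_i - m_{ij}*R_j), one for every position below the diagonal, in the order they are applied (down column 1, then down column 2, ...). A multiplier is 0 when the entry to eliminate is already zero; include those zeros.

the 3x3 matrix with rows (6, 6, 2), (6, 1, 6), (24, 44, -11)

Forward elimination:
R2 <- R2 - (1)*R1:  [  0  -5   4 ]
R3 <- R3 - (4)*R1:  [   0   20  -19 ]
R3 <- R3 - (-4)*R2:  [  0   0  -3 ]
Multipliers (in order of application): m_{21} = 1, m_{31} = 4, m_{32} = -4

multipliers: 1, 4, -4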